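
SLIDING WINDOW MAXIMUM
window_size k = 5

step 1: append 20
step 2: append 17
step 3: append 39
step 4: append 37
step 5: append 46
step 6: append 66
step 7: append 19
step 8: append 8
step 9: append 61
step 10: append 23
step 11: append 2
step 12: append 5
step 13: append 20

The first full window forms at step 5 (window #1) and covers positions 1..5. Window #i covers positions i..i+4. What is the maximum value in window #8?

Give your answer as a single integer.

Answer: 61

Derivation:
step 1: append 20 -> window=[20] (not full yet)
step 2: append 17 -> window=[20, 17] (not full yet)
step 3: append 39 -> window=[20, 17, 39] (not full yet)
step 4: append 37 -> window=[20, 17, 39, 37] (not full yet)
step 5: append 46 -> window=[20, 17, 39, 37, 46] -> max=46
step 6: append 66 -> window=[17, 39, 37, 46, 66] -> max=66
step 7: append 19 -> window=[39, 37, 46, 66, 19] -> max=66
step 8: append 8 -> window=[37, 46, 66, 19, 8] -> max=66
step 9: append 61 -> window=[46, 66, 19, 8, 61] -> max=66
step 10: append 23 -> window=[66, 19, 8, 61, 23] -> max=66
step 11: append 2 -> window=[19, 8, 61, 23, 2] -> max=61
step 12: append 5 -> window=[8, 61, 23, 2, 5] -> max=61
Window #8 max = 61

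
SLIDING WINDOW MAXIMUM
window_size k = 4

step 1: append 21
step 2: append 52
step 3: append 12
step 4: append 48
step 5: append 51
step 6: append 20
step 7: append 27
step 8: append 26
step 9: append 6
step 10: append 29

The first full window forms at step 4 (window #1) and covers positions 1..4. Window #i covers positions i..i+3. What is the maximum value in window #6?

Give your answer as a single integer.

Answer: 27

Derivation:
step 1: append 21 -> window=[21] (not full yet)
step 2: append 52 -> window=[21, 52] (not full yet)
step 3: append 12 -> window=[21, 52, 12] (not full yet)
step 4: append 48 -> window=[21, 52, 12, 48] -> max=52
step 5: append 51 -> window=[52, 12, 48, 51] -> max=52
step 6: append 20 -> window=[12, 48, 51, 20] -> max=51
step 7: append 27 -> window=[48, 51, 20, 27] -> max=51
step 8: append 26 -> window=[51, 20, 27, 26] -> max=51
step 9: append 6 -> window=[20, 27, 26, 6] -> max=27
Window #6 max = 27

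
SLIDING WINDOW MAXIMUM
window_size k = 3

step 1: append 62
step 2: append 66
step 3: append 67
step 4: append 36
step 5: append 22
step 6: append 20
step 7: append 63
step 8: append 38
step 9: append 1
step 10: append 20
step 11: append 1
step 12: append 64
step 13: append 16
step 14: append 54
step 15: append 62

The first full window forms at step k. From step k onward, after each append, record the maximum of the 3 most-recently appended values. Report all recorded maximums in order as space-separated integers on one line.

step 1: append 62 -> window=[62] (not full yet)
step 2: append 66 -> window=[62, 66] (not full yet)
step 3: append 67 -> window=[62, 66, 67] -> max=67
step 4: append 36 -> window=[66, 67, 36] -> max=67
step 5: append 22 -> window=[67, 36, 22] -> max=67
step 6: append 20 -> window=[36, 22, 20] -> max=36
step 7: append 63 -> window=[22, 20, 63] -> max=63
step 8: append 38 -> window=[20, 63, 38] -> max=63
step 9: append 1 -> window=[63, 38, 1] -> max=63
step 10: append 20 -> window=[38, 1, 20] -> max=38
step 11: append 1 -> window=[1, 20, 1] -> max=20
step 12: append 64 -> window=[20, 1, 64] -> max=64
step 13: append 16 -> window=[1, 64, 16] -> max=64
step 14: append 54 -> window=[64, 16, 54] -> max=64
step 15: append 62 -> window=[16, 54, 62] -> max=62

Answer: 67 67 67 36 63 63 63 38 20 64 64 64 62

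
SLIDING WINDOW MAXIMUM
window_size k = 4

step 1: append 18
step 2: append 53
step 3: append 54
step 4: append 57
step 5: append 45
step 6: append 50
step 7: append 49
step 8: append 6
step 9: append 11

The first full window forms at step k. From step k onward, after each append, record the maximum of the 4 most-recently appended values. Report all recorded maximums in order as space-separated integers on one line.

step 1: append 18 -> window=[18] (not full yet)
step 2: append 53 -> window=[18, 53] (not full yet)
step 3: append 54 -> window=[18, 53, 54] (not full yet)
step 4: append 57 -> window=[18, 53, 54, 57] -> max=57
step 5: append 45 -> window=[53, 54, 57, 45] -> max=57
step 6: append 50 -> window=[54, 57, 45, 50] -> max=57
step 7: append 49 -> window=[57, 45, 50, 49] -> max=57
step 8: append 6 -> window=[45, 50, 49, 6] -> max=50
step 9: append 11 -> window=[50, 49, 6, 11] -> max=50

Answer: 57 57 57 57 50 50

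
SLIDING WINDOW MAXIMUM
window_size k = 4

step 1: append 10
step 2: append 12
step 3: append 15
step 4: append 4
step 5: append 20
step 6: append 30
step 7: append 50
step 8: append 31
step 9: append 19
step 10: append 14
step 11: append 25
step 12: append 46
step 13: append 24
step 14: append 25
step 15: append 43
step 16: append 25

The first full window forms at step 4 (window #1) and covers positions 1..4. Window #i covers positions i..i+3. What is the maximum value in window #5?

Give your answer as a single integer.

Answer: 50

Derivation:
step 1: append 10 -> window=[10] (not full yet)
step 2: append 12 -> window=[10, 12] (not full yet)
step 3: append 15 -> window=[10, 12, 15] (not full yet)
step 4: append 4 -> window=[10, 12, 15, 4] -> max=15
step 5: append 20 -> window=[12, 15, 4, 20] -> max=20
step 6: append 30 -> window=[15, 4, 20, 30] -> max=30
step 7: append 50 -> window=[4, 20, 30, 50] -> max=50
step 8: append 31 -> window=[20, 30, 50, 31] -> max=50
Window #5 max = 50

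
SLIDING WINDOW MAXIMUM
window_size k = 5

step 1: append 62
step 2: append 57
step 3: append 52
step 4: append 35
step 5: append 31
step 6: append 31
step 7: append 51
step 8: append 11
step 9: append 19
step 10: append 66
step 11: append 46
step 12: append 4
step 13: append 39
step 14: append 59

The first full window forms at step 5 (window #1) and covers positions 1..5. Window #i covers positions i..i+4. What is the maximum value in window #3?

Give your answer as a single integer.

step 1: append 62 -> window=[62] (not full yet)
step 2: append 57 -> window=[62, 57] (not full yet)
step 3: append 52 -> window=[62, 57, 52] (not full yet)
step 4: append 35 -> window=[62, 57, 52, 35] (not full yet)
step 5: append 31 -> window=[62, 57, 52, 35, 31] -> max=62
step 6: append 31 -> window=[57, 52, 35, 31, 31] -> max=57
step 7: append 51 -> window=[52, 35, 31, 31, 51] -> max=52
Window #3 max = 52

Answer: 52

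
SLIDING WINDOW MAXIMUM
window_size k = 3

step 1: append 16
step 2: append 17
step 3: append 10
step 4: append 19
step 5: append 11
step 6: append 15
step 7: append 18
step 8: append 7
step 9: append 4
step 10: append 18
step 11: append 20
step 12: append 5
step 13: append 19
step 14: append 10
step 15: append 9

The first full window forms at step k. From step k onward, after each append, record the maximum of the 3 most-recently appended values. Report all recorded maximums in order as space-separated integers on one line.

Answer: 17 19 19 19 18 18 18 18 20 20 20 19 19

Derivation:
step 1: append 16 -> window=[16] (not full yet)
step 2: append 17 -> window=[16, 17] (not full yet)
step 3: append 10 -> window=[16, 17, 10] -> max=17
step 4: append 19 -> window=[17, 10, 19] -> max=19
step 5: append 11 -> window=[10, 19, 11] -> max=19
step 6: append 15 -> window=[19, 11, 15] -> max=19
step 7: append 18 -> window=[11, 15, 18] -> max=18
step 8: append 7 -> window=[15, 18, 7] -> max=18
step 9: append 4 -> window=[18, 7, 4] -> max=18
step 10: append 18 -> window=[7, 4, 18] -> max=18
step 11: append 20 -> window=[4, 18, 20] -> max=20
step 12: append 5 -> window=[18, 20, 5] -> max=20
step 13: append 19 -> window=[20, 5, 19] -> max=20
step 14: append 10 -> window=[5, 19, 10] -> max=19
step 15: append 9 -> window=[19, 10, 9] -> max=19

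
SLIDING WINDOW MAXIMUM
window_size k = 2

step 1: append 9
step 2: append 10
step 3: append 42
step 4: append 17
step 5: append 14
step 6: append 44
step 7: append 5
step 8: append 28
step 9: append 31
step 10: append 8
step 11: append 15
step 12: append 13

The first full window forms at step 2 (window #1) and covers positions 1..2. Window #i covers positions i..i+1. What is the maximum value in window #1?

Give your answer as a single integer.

Answer: 10

Derivation:
step 1: append 9 -> window=[9] (not full yet)
step 2: append 10 -> window=[9, 10] -> max=10
Window #1 max = 10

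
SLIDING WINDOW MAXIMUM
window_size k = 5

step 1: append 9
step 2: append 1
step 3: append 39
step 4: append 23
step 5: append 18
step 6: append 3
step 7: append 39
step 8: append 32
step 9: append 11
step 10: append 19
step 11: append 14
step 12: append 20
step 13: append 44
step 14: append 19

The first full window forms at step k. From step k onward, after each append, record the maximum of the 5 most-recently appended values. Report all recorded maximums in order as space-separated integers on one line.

step 1: append 9 -> window=[9] (not full yet)
step 2: append 1 -> window=[9, 1] (not full yet)
step 3: append 39 -> window=[9, 1, 39] (not full yet)
step 4: append 23 -> window=[9, 1, 39, 23] (not full yet)
step 5: append 18 -> window=[9, 1, 39, 23, 18] -> max=39
step 6: append 3 -> window=[1, 39, 23, 18, 3] -> max=39
step 7: append 39 -> window=[39, 23, 18, 3, 39] -> max=39
step 8: append 32 -> window=[23, 18, 3, 39, 32] -> max=39
step 9: append 11 -> window=[18, 3, 39, 32, 11] -> max=39
step 10: append 19 -> window=[3, 39, 32, 11, 19] -> max=39
step 11: append 14 -> window=[39, 32, 11, 19, 14] -> max=39
step 12: append 20 -> window=[32, 11, 19, 14, 20] -> max=32
step 13: append 44 -> window=[11, 19, 14, 20, 44] -> max=44
step 14: append 19 -> window=[19, 14, 20, 44, 19] -> max=44

Answer: 39 39 39 39 39 39 39 32 44 44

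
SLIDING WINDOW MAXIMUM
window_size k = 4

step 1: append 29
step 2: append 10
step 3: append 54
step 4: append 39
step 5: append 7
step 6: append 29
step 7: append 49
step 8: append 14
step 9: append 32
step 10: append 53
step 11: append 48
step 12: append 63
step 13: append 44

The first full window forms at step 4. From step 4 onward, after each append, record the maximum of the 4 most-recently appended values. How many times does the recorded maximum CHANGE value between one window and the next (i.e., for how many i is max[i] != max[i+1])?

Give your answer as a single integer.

Answer: 3

Derivation:
step 1: append 29 -> window=[29] (not full yet)
step 2: append 10 -> window=[29, 10] (not full yet)
step 3: append 54 -> window=[29, 10, 54] (not full yet)
step 4: append 39 -> window=[29, 10, 54, 39] -> max=54
step 5: append 7 -> window=[10, 54, 39, 7] -> max=54
step 6: append 29 -> window=[54, 39, 7, 29] -> max=54
step 7: append 49 -> window=[39, 7, 29, 49] -> max=49
step 8: append 14 -> window=[7, 29, 49, 14] -> max=49
step 9: append 32 -> window=[29, 49, 14, 32] -> max=49
step 10: append 53 -> window=[49, 14, 32, 53] -> max=53
step 11: append 48 -> window=[14, 32, 53, 48] -> max=53
step 12: append 63 -> window=[32, 53, 48, 63] -> max=63
step 13: append 44 -> window=[53, 48, 63, 44] -> max=63
Recorded maximums: 54 54 54 49 49 49 53 53 63 63
Changes between consecutive maximums: 3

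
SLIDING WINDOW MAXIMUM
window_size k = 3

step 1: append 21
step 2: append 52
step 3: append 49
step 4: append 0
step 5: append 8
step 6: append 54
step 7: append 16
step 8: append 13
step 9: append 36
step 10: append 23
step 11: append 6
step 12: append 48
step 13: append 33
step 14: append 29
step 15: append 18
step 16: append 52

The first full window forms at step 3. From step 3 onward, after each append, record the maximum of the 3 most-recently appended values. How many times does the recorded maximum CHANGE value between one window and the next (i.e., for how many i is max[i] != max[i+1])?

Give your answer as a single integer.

step 1: append 21 -> window=[21] (not full yet)
step 2: append 52 -> window=[21, 52] (not full yet)
step 3: append 49 -> window=[21, 52, 49] -> max=52
step 4: append 0 -> window=[52, 49, 0] -> max=52
step 5: append 8 -> window=[49, 0, 8] -> max=49
step 6: append 54 -> window=[0, 8, 54] -> max=54
step 7: append 16 -> window=[8, 54, 16] -> max=54
step 8: append 13 -> window=[54, 16, 13] -> max=54
step 9: append 36 -> window=[16, 13, 36] -> max=36
step 10: append 23 -> window=[13, 36, 23] -> max=36
step 11: append 6 -> window=[36, 23, 6] -> max=36
step 12: append 48 -> window=[23, 6, 48] -> max=48
step 13: append 33 -> window=[6, 48, 33] -> max=48
step 14: append 29 -> window=[48, 33, 29] -> max=48
step 15: append 18 -> window=[33, 29, 18] -> max=33
step 16: append 52 -> window=[29, 18, 52] -> max=52
Recorded maximums: 52 52 49 54 54 54 36 36 36 48 48 48 33 52
Changes between consecutive maximums: 6

Answer: 6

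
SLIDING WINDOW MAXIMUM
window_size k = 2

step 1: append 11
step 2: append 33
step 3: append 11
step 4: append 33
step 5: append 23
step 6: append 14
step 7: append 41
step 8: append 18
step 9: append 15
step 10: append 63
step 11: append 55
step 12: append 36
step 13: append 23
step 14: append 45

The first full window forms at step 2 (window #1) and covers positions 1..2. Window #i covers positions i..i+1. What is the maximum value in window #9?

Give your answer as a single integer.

Answer: 63

Derivation:
step 1: append 11 -> window=[11] (not full yet)
step 2: append 33 -> window=[11, 33] -> max=33
step 3: append 11 -> window=[33, 11] -> max=33
step 4: append 33 -> window=[11, 33] -> max=33
step 5: append 23 -> window=[33, 23] -> max=33
step 6: append 14 -> window=[23, 14] -> max=23
step 7: append 41 -> window=[14, 41] -> max=41
step 8: append 18 -> window=[41, 18] -> max=41
step 9: append 15 -> window=[18, 15] -> max=18
step 10: append 63 -> window=[15, 63] -> max=63
Window #9 max = 63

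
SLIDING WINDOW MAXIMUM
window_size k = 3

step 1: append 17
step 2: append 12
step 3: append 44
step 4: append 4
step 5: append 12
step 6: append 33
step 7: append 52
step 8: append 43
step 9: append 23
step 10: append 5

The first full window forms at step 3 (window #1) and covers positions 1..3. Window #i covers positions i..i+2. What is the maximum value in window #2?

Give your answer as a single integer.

Answer: 44

Derivation:
step 1: append 17 -> window=[17] (not full yet)
step 2: append 12 -> window=[17, 12] (not full yet)
step 3: append 44 -> window=[17, 12, 44] -> max=44
step 4: append 4 -> window=[12, 44, 4] -> max=44
Window #2 max = 44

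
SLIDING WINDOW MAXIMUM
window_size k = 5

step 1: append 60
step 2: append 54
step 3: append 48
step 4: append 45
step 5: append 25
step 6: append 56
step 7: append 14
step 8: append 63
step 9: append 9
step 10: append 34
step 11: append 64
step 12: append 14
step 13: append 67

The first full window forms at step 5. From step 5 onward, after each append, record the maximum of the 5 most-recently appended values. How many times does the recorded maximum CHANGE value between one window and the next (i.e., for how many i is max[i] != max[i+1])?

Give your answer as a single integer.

Answer: 4

Derivation:
step 1: append 60 -> window=[60] (not full yet)
step 2: append 54 -> window=[60, 54] (not full yet)
step 3: append 48 -> window=[60, 54, 48] (not full yet)
step 4: append 45 -> window=[60, 54, 48, 45] (not full yet)
step 5: append 25 -> window=[60, 54, 48, 45, 25] -> max=60
step 6: append 56 -> window=[54, 48, 45, 25, 56] -> max=56
step 7: append 14 -> window=[48, 45, 25, 56, 14] -> max=56
step 8: append 63 -> window=[45, 25, 56, 14, 63] -> max=63
step 9: append 9 -> window=[25, 56, 14, 63, 9] -> max=63
step 10: append 34 -> window=[56, 14, 63, 9, 34] -> max=63
step 11: append 64 -> window=[14, 63, 9, 34, 64] -> max=64
step 12: append 14 -> window=[63, 9, 34, 64, 14] -> max=64
step 13: append 67 -> window=[9, 34, 64, 14, 67] -> max=67
Recorded maximums: 60 56 56 63 63 63 64 64 67
Changes between consecutive maximums: 4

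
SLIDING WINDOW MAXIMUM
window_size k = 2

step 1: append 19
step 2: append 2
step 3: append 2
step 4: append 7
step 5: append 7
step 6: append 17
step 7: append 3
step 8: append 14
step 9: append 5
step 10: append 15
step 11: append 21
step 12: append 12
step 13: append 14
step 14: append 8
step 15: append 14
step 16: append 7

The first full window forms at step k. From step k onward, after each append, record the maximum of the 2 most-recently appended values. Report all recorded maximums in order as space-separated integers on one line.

Answer: 19 2 7 7 17 17 14 14 15 21 21 14 14 14 14

Derivation:
step 1: append 19 -> window=[19] (not full yet)
step 2: append 2 -> window=[19, 2] -> max=19
step 3: append 2 -> window=[2, 2] -> max=2
step 4: append 7 -> window=[2, 7] -> max=7
step 5: append 7 -> window=[7, 7] -> max=7
step 6: append 17 -> window=[7, 17] -> max=17
step 7: append 3 -> window=[17, 3] -> max=17
step 8: append 14 -> window=[3, 14] -> max=14
step 9: append 5 -> window=[14, 5] -> max=14
step 10: append 15 -> window=[5, 15] -> max=15
step 11: append 21 -> window=[15, 21] -> max=21
step 12: append 12 -> window=[21, 12] -> max=21
step 13: append 14 -> window=[12, 14] -> max=14
step 14: append 8 -> window=[14, 8] -> max=14
step 15: append 14 -> window=[8, 14] -> max=14
step 16: append 7 -> window=[14, 7] -> max=14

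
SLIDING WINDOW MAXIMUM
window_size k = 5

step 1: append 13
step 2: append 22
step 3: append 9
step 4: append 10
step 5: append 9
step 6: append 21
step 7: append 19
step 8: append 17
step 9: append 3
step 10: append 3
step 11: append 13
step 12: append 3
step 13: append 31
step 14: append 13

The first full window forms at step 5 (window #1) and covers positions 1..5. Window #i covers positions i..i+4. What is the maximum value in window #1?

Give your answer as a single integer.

step 1: append 13 -> window=[13] (not full yet)
step 2: append 22 -> window=[13, 22] (not full yet)
step 3: append 9 -> window=[13, 22, 9] (not full yet)
step 4: append 10 -> window=[13, 22, 9, 10] (not full yet)
step 5: append 9 -> window=[13, 22, 9, 10, 9] -> max=22
Window #1 max = 22

Answer: 22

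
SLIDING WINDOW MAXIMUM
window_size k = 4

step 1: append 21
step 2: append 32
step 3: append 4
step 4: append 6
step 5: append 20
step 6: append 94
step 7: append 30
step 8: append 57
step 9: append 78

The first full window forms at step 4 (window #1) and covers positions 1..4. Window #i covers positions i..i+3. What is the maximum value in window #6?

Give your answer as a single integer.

Answer: 94

Derivation:
step 1: append 21 -> window=[21] (not full yet)
step 2: append 32 -> window=[21, 32] (not full yet)
step 3: append 4 -> window=[21, 32, 4] (not full yet)
step 4: append 6 -> window=[21, 32, 4, 6] -> max=32
step 5: append 20 -> window=[32, 4, 6, 20] -> max=32
step 6: append 94 -> window=[4, 6, 20, 94] -> max=94
step 7: append 30 -> window=[6, 20, 94, 30] -> max=94
step 8: append 57 -> window=[20, 94, 30, 57] -> max=94
step 9: append 78 -> window=[94, 30, 57, 78] -> max=94
Window #6 max = 94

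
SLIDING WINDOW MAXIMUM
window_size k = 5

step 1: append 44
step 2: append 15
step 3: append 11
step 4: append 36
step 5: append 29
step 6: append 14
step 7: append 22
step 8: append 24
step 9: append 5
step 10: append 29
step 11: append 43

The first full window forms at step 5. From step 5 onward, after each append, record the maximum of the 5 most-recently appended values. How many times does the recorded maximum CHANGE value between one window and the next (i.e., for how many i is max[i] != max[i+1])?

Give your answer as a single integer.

step 1: append 44 -> window=[44] (not full yet)
step 2: append 15 -> window=[44, 15] (not full yet)
step 3: append 11 -> window=[44, 15, 11] (not full yet)
step 4: append 36 -> window=[44, 15, 11, 36] (not full yet)
step 5: append 29 -> window=[44, 15, 11, 36, 29] -> max=44
step 6: append 14 -> window=[15, 11, 36, 29, 14] -> max=36
step 7: append 22 -> window=[11, 36, 29, 14, 22] -> max=36
step 8: append 24 -> window=[36, 29, 14, 22, 24] -> max=36
step 9: append 5 -> window=[29, 14, 22, 24, 5] -> max=29
step 10: append 29 -> window=[14, 22, 24, 5, 29] -> max=29
step 11: append 43 -> window=[22, 24, 5, 29, 43] -> max=43
Recorded maximums: 44 36 36 36 29 29 43
Changes between consecutive maximums: 3

Answer: 3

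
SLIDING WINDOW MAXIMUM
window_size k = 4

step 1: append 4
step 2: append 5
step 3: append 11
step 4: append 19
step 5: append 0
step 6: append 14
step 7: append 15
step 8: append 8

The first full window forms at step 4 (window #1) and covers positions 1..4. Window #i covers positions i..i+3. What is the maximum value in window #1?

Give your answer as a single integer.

step 1: append 4 -> window=[4] (not full yet)
step 2: append 5 -> window=[4, 5] (not full yet)
step 3: append 11 -> window=[4, 5, 11] (not full yet)
step 4: append 19 -> window=[4, 5, 11, 19] -> max=19
Window #1 max = 19

Answer: 19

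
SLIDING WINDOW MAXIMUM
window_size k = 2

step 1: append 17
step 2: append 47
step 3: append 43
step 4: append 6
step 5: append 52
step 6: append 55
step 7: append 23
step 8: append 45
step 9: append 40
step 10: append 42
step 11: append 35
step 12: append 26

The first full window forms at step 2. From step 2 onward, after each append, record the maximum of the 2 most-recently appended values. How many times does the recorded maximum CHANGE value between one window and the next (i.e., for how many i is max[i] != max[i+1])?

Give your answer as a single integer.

Answer: 6

Derivation:
step 1: append 17 -> window=[17] (not full yet)
step 2: append 47 -> window=[17, 47] -> max=47
step 3: append 43 -> window=[47, 43] -> max=47
step 4: append 6 -> window=[43, 6] -> max=43
step 5: append 52 -> window=[6, 52] -> max=52
step 6: append 55 -> window=[52, 55] -> max=55
step 7: append 23 -> window=[55, 23] -> max=55
step 8: append 45 -> window=[23, 45] -> max=45
step 9: append 40 -> window=[45, 40] -> max=45
step 10: append 42 -> window=[40, 42] -> max=42
step 11: append 35 -> window=[42, 35] -> max=42
step 12: append 26 -> window=[35, 26] -> max=35
Recorded maximums: 47 47 43 52 55 55 45 45 42 42 35
Changes between consecutive maximums: 6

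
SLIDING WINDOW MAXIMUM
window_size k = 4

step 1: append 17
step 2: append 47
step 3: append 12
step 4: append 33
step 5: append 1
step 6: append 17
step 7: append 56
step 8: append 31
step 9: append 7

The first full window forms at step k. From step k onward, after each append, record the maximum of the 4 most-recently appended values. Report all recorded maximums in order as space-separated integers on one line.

Answer: 47 47 33 56 56 56

Derivation:
step 1: append 17 -> window=[17] (not full yet)
step 2: append 47 -> window=[17, 47] (not full yet)
step 3: append 12 -> window=[17, 47, 12] (not full yet)
step 4: append 33 -> window=[17, 47, 12, 33] -> max=47
step 5: append 1 -> window=[47, 12, 33, 1] -> max=47
step 6: append 17 -> window=[12, 33, 1, 17] -> max=33
step 7: append 56 -> window=[33, 1, 17, 56] -> max=56
step 8: append 31 -> window=[1, 17, 56, 31] -> max=56
step 9: append 7 -> window=[17, 56, 31, 7] -> max=56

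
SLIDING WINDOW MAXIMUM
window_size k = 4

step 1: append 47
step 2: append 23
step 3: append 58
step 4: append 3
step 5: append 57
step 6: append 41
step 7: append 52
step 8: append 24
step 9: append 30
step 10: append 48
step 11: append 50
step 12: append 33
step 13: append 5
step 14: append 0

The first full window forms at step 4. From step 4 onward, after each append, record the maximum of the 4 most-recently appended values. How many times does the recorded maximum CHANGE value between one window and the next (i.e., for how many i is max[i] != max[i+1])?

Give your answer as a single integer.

Answer: 3

Derivation:
step 1: append 47 -> window=[47] (not full yet)
step 2: append 23 -> window=[47, 23] (not full yet)
step 3: append 58 -> window=[47, 23, 58] (not full yet)
step 4: append 3 -> window=[47, 23, 58, 3] -> max=58
step 5: append 57 -> window=[23, 58, 3, 57] -> max=58
step 6: append 41 -> window=[58, 3, 57, 41] -> max=58
step 7: append 52 -> window=[3, 57, 41, 52] -> max=57
step 8: append 24 -> window=[57, 41, 52, 24] -> max=57
step 9: append 30 -> window=[41, 52, 24, 30] -> max=52
step 10: append 48 -> window=[52, 24, 30, 48] -> max=52
step 11: append 50 -> window=[24, 30, 48, 50] -> max=50
step 12: append 33 -> window=[30, 48, 50, 33] -> max=50
step 13: append 5 -> window=[48, 50, 33, 5] -> max=50
step 14: append 0 -> window=[50, 33, 5, 0] -> max=50
Recorded maximums: 58 58 58 57 57 52 52 50 50 50 50
Changes between consecutive maximums: 3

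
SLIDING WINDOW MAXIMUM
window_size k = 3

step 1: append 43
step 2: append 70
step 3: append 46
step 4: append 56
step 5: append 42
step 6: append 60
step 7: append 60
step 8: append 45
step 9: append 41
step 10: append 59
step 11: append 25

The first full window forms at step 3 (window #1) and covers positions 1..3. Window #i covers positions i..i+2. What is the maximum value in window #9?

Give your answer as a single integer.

step 1: append 43 -> window=[43] (not full yet)
step 2: append 70 -> window=[43, 70] (not full yet)
step 3: append 46 -> window=[43, 70, 46] -> max=70
step 4: append 56 -> window=[70, 46, 56] -> max=70
step 5: append 42 -> window=[46, 56, 42] -> max=56
step 6: append 60 -> window=[56, 42, 60] -> max=60
step 7: append 60 -> window=[42, 60, 60] -> max=60
step 8: append 45 -> window=[60, 60, 45] -> max=60
step 9: append 41 -> window=[60, 45, 41] -> max=60
step 10: append 59 -> window=[45, 41, 59] -> max=59
step 11: append 25 -> window=[41, 59, 25] -> max=59
Window #9 max = 59

Answer: 59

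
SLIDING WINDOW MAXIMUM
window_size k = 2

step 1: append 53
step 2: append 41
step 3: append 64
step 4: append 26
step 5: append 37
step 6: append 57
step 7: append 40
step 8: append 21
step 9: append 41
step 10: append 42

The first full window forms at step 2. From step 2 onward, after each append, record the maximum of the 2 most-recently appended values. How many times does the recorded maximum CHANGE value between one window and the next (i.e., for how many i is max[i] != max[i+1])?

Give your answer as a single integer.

Answer: 6

Derivation:
step 1: append 53 -> window=[53] (not full yet)
step 2: append 41 -> window=[53, 41] -> max=53
step 3: append 64 -> window=[41, 64] -> max=64
step 4: append 26 -> window=[64, 26] -> max=64
step 5: append 37 -> window=[26, 37] -> max=37
step 6: append 57 -> window=[37, 57] -> max=57
step 7: append 40 -> window=[57, 40] -> max=57
step 8: append 21 -> window=[40, 21] -> max=40
step 9: append 41 -> window=[21, 41] -> max=41
step 10: append 42 -> window=[41, 42] -> max=42
Recorded maximums: 53 64 64 37 57 57 40 41 42
Changes between consecutive maximums: 6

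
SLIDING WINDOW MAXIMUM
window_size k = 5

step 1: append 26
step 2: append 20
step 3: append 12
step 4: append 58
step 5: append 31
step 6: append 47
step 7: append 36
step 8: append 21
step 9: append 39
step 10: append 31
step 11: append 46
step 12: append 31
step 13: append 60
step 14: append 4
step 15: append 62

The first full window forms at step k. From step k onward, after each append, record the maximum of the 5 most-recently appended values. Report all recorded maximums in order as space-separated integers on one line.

step 1: append 26 -> window=[26] (not full yet)
step 2: append 20 -> window=[26, 20] (not full yet)
step 3: append 12 -> window=[26, 20, 12] (not full yet)
step 4: append 58 -> window=[26, 20, 12, 58] (not full yet)
step 5: append 31 -> window=[26, 20, 12, 58, 31] -> max=58
step 6: append 47 -> window=[20, 12, 58, 31, 47] -> max=58
step 7: append 36 -> window=[12, 58, 31, 47, 36] -> max=58
step 8: append 21 -> window=[58, 31, 47, 36, 21] -> max=58
step 9: append 39 -> window=[31, 47, 36, 21, 39] -> max=47
step 10: append 31 -> window=[47, 36, 21, 39, 31] -> max=47
step 11: append 46 -> window=[36, 21, 39, 31, 46] -> max=46
step 12: append 31 -> window=[21, 39, 31, 46, 31] -> max=46
step 13: append 60 -> window=[39, 31, 46, 31, 60] -> max=60
step 14: append 4 -> window=[31, 46, 31, 60, 4] -> max=60
step 15: append 62 -> window=[46, 31, 60, 4, 62] -> max=62

Answer: 58 58 58 58 47 47 46 46 60 60 62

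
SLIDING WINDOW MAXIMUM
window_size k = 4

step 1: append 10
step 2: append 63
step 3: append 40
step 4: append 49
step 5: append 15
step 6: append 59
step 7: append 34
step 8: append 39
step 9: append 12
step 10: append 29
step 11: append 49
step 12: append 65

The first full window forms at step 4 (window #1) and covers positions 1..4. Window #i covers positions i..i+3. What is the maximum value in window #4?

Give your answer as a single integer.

step 1: append 10 -> window=[10] (not full yet)
step 2: append 63 -> window=[10, 63] (not full yet)
step 3: append 40 -> window=[10, 63, 40] (not full yet)
step 4: append 49 -> window=[10, 63, 40, 49] -> max=63
step 5: append 15 -> window=[63, 40, 49, 15] -> max=63
step 6: append 59 -> window=[40, 49, 15, 59] -> max=59
step 7: append 34 -> window=[49, 15, 59, 34] -> max=59
Window #4 max = 59

Answer: 59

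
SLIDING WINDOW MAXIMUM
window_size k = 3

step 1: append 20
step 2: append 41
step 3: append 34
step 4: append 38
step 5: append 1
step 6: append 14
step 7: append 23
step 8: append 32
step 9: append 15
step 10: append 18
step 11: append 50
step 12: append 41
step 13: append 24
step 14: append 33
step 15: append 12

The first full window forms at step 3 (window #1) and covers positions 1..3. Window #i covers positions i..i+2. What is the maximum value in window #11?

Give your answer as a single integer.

Answer: 50

Derivation:
step 1: append 20 -> window=[20] (not full yet)
step 2: append 41 -> window=[20, 41] (not full yet)
step 3: append 34 -> window=[20, 41, 34] -> max=41
step 4: append 38 -> window=[41, 34, 38] -> max=41
step 5: append 1 -> window=[34, 38, 1] -> max=38
step 6: append 14 -> window=[38, 1, 14] -> max=38
step 7: append 23 -> window=[1, 14, 23] -> max=23
step 8: append 32 -> window=[14, 23, 32] -> max=32
step 9: append 15 -> window=[23, 32, 15] -> max=32
step 10: append 18 -> window=[32, 15, 18] -> max=32
step 11: append 50 -> window=[15, 18, 50] -> max=50
step 12: append 41 -> window=[18, 50, 41] -> max=50
step 13: append 24 -> window=[50, 41, 24] -> max=50
Window #11 max = 50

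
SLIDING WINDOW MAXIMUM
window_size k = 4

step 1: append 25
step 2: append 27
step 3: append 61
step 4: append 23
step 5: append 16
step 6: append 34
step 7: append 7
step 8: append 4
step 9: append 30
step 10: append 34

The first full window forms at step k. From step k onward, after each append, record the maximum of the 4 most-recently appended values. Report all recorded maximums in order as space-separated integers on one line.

step 1: append 25 -> window=[25] (not full yet)
step 2: append 27 -> window=[25, 27] (not full yet)
step 3: append 61 -> window=[25, 27, 61] (not full yet)
step 4: append 23 -> window=[25, 27, 61, 23] -> max=61
step 5: append 16 -> window=[27, 61, 23, 16] -> max=61
step 6: append 34 -> window=[61, 23, 16, 34] -> max=61
step 7: append 7 -> window=[23, 16, 34, 7] -> max=34
step 8: append 4 -> window=[16, 34, 7, 4] -> max=34
step 9: append 30 -> window=[34, 7, 4, 30] -> max=34
step 10: append 34 -> window=[7, 4, 30, 34] -> max=34

Answer: 61 61 61 34 34 34 34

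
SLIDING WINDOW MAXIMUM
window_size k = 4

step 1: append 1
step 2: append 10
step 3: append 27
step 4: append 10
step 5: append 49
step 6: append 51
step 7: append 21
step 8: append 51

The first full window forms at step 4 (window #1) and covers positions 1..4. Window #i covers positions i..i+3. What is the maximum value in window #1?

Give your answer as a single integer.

step 1: append 1 -> window=[1] (not full yet)
step 2: append 10 -> window=[1, 10] (not full yet)
step 3: append 27 -> window=[1, 10, 27] (not full yet)
step 4: append 10 -> window=[1, 10, 27, 10] -> max=27
Window #1 max = 27

Answer: 27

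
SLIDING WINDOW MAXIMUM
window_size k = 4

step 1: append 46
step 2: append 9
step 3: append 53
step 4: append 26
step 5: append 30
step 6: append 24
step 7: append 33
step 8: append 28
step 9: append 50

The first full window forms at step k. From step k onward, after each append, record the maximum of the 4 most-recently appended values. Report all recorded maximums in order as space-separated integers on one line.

step 1: append 46 -> window=[46] (not full yet)
step 2: append 9 -> window=[46, 9] (not full yet)
step 3: append 53 -> window=[46, 9, 53] (not full yet)
step 4: append 26 -> window=[46, 9, 53, 26] -> max=53
step 5: append 30 -> window=[9, 53, 26, 30] -> max=53
step 6: append 24 -> window=[53, 26, 30, 24] -> max=53
step 7: append 33 -> window=[26, 30, 24, 33] -> max=33
step 8: append 28 -> window=[30, 24, 33, 28] -> max=33
step 9: append 50 -> window=[24, 33, 28, 50] -> max=50

Answer: 53 53 53 33 33 50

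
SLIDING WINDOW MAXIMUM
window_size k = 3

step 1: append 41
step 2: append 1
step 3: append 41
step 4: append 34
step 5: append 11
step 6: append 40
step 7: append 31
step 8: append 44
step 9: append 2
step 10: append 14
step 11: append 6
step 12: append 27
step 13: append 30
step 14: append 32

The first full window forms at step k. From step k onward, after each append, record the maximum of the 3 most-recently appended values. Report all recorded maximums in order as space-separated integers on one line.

step 1: append 41 -> window=[41] (not full yet)
step 2: append 1 -> window=[41, 1] (not full yet)
step 3: append 41 -> window=[41, 1, 41] -> max=41
step 4: append 34 -> window=[1, 41, 34] -> max=41
step 5: append 11 -> window=[41, 34, 11] -> max=41
step 6: append 40 -> window=[34, 11, 40] -> max=40
step 7: append 31 -> window=[11, 40, 31] -> max=40
step 8: append 44 -> window=[40, 31, 44] -> max=44
step 9: append 2 -> window=[31, 44, 2] -> max=44
step 10: append 14 -> window=[44, 2, 14] -> max=44
step 11: append 6 -> window=[2, 14, 6] -> max=14
step 12: append 27 -> window=[14, 6, 27] -> max=27
step 13: append 30 -> window=[6, 27, 30] -> max=30
step 14: append 32 -> window=[27, 30, 32] -> max=32

Answer: 41 41 41 40 40 44 44 44 14 27 30 32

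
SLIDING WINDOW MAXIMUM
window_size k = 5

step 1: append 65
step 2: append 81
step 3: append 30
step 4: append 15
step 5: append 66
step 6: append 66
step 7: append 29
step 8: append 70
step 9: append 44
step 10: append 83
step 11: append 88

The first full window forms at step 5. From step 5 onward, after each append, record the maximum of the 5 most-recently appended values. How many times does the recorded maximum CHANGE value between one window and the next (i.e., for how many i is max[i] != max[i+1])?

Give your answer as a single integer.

Answer: 4

Derivation:
step 1: append 65 -> window=[65] (not full yet)
step 2: append 81 -> window=[65, 81] (not full yet)
step 3: append 30 -> window=[65, 81, 30] (not full yet)
step 4: append 15 -> window=[65, 81, 30, 15] (not full yet)
step 5: append 66 -> window=[65, 81, 30, 15, 66] -> max=81
step 6: append 66 -> window=[81, 30, 15, 66, 66] -> max=81
step 7: append 29 -> window=[30, 15, 66, 66, 29] -> max=66
step 8: append 70 -> window=[15, 66, 66, 29, 70] -> max=70
step 9: append 44 -> window=[66, 66, 29, 70, 44] -> max=70
step 10: append 83 -> window=[66, 29, 70, 44, 83] -> max=83
step 11: append 88 -> window=[29, 70, 44, 83, 88] -> max=88
Recorded maximums: 81 81 66 70 70 83 88
Changes between consecutive maximums: 4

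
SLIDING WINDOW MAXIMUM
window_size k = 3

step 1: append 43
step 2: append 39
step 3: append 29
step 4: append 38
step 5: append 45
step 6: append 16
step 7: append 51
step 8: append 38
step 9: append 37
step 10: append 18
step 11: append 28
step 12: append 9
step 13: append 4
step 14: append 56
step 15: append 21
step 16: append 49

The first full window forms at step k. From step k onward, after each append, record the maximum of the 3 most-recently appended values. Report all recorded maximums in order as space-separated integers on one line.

Answer: 43 39 45 45 51 51 51 38 37 28 28 56 56 56

Derivation:
step 1: append 43 -> window=[43] (not full yet)
step 2: append 39 -> window=[43, 39] (not full yet)
step 3: append 29 -> window=[43, 39, 29] -> max=43
step 4: append 38 -> window=[39, 29, 38] -> max=39
step 5: append 45 -> window=[29, 38, 45] -> max=45
step 6: append 16 -> window=[38, 45, 16] -> max=45
step 7: append 51 -> window=[45, 16, 51] -> max=51
step 8: append 38 -> window=[16, 51, 38] -> max=51
step 9: append 37 -> window=[51, 38, 37] -> max=51
step 10: append 18 -> window=[38, 37, 18] -> max=38
step 11: append 28 -> window=[37, 18, 28] -> max=37
step 12: append 9 -> window=[18, 28, 9] -> max=28
step 13: append 4 -> window=[28, 9, 4] -> max=28
step 14: append 56 -> window=[9, 4, 56] -> max=56
step 15: append 21 -> window=[4, 56, 21] -> max=56
step 16: append 49 -> window=[56, 21, 49] -> max=56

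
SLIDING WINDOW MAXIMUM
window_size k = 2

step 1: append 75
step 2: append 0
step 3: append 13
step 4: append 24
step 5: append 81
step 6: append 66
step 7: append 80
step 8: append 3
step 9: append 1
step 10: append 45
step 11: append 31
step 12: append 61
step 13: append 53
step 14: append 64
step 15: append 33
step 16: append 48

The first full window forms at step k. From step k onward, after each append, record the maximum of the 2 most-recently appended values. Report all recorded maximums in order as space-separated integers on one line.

Answer: 75 13 24 81 81 80 80 3 45 45 61 61 64 64 48

Derivation:
step 1: append 75 -> window=[75] (not full yet)
step 2: append 0 -> window=[75, 0] -> max=75
step 3: append 13 -> window=[0, 13] -> max=13
step 4: append 24 -> window=[13, 24] -> max=24
step 5: append 81 -> window=[24, 81] -> max=81
step 6: append 66 -> window=[81, 66] -> max=81
step 7: append 80 -> window=[66, 80] -> max=80
step 8: append 3 -> window=[80, 3] -> max=80
step 9: append 1 -> window=[3, 1] -> max=3
step 10: append 45 -> window=[1, 45] -> max=45
step 11: append 31 -> window=[45, 31] -> max=45
step 12: append 61 -> window=[31, 61] -> max=61
step 13: append 53 -> window=[61, 53] -> max=61
step 14: append 64 -> window=[53, 64] -> max=64
step 15: append 33 -> window=[64, 33] -> max=64
step 16: append 48 -> window=[33, 48] -> max=48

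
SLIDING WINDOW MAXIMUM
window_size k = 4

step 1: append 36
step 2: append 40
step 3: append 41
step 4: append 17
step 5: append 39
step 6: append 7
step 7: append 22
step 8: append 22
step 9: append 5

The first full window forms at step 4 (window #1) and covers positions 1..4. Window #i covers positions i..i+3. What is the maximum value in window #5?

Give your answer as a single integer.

Answer: 39

Derivation:
step 1: append 36 -> window=[36] (not full yet)
step 2: append 40 -> window=[36, 40] (not full yet)
step 3: append 41 -> window=[36, 40, 41] (not full yet)
step 4: append 17 -> window=[36, 40, 41, 17] -> max=41
step 5: append 39 -> window=[40, 41, 17, 39] -> max=41
step 6: append 7 -> window=[41, 17, 39, 7] -> max=41
step 7: append 22 -> window=[17, 39, 7, 22] -> max=39
step 8: append 22 -> window=[39, 7, 22, 22] -> max=39
Window #5 max = 39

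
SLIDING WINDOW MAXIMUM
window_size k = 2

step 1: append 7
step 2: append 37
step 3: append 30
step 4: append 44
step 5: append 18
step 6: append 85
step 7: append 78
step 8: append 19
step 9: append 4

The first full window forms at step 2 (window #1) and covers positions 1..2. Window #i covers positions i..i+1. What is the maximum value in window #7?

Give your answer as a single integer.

step 1: append 7 -> window=[7] (not full yet)
step 2: append 37 -> window=[7, 37] -> max=37
step 3: append 30 -> window=[37, 30] -> max=37
step 4: append 44 -> window=[30, 44] -> max=44
step 5: append 18 -> window=[44, 18] -> max=44
step 6: append 85 -> window=[18, 85] -> max=85
step 7: append 78 -> window=[85, 78] -> max=85
step 8: append 19 -> window=[78, 19] -> max=78
Window #7 max = 78

Answer: 78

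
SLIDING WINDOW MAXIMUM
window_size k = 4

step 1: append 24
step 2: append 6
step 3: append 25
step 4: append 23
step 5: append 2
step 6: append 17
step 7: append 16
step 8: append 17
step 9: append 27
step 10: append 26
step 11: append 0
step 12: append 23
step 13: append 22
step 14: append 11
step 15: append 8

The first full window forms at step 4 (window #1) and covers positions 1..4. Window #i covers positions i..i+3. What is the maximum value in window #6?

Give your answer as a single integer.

step 1: append 24 -> window=[24] (not full yet)
step 2: append 6 -> window=[24, 6] (not full yet)
step 3: append 25 -> window=[24, 6, 25] (not full yet)
step 4: append 23 -> window=[24, 6, 25, 23] -> max=25
step 5: append 2 -> window=[6, 25, 23, 2] -> max=25
step 6: append 17 -> window=[25, 23, 2, 17] -> max=25
step 7: append 16 -> window=[23, 2, 17, 16] -> max=23
step 8: append 17 -> window=[2, 17, 16, 17] -> max=17
step 9: append 27 -> window=[17, 16, 17, 27] -> max=27
Window #6 max = 27

Answer: 27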